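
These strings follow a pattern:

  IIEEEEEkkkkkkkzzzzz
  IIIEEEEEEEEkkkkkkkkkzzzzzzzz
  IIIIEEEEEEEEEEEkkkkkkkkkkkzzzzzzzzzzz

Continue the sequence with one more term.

IIIIIEEEEEEEEEEEEEEkkkkkkkkkkkkkzzzzzzzzzzzzzz

The n-th term is n I's then 3n-1 E's then 2n+3 k's then 3n-1 z's, where the shown terms are n = 2, 3, 4.
At n = 5 the blocks have lengths 5, 14, 13, 14.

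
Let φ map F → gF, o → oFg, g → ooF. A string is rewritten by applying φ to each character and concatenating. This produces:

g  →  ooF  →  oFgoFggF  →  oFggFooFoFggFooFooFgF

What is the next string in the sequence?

Applying the rule to each of the 21 symbols of oFggFooFoFggFooFooFgF gives the pieces oFg gF ooF ooF gF oFg oFg gF oFg gF ooF ooF gF oFg oFg gF oFg oFg gF ooF gF, which concatenate to the answer.

oFggFooFooFgFoFgoFggFoFggFooFooFgFoFgoFggFoFgoFggFooFgF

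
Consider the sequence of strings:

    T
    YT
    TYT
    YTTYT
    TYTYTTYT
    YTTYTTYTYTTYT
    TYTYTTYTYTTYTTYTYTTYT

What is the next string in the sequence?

YTTYTTYTYTTYTTYTYTTYTYTTYTTYTYTTYT

From term 3 onward, concatenate the second-to-last term with the last: T·YT = TYT, YT·TYT = YTTYT, …
So term 8 is YTTYTTYTYTTYT·TYTYTTYTYTTYTTYTYTTYT.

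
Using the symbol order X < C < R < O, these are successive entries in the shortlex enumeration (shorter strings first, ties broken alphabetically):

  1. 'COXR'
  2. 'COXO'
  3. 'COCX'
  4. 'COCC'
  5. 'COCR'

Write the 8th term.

CORC

Advancing 3 positions from COCR through COCR → COCO → CORX reaches term 8.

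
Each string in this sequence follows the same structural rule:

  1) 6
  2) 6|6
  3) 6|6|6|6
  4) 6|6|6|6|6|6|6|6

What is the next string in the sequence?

Every step duplicates the string with '|' between the halves.
Doubling 6|6|6|6|6|6|6|6 with '|' between the halves:

6|6|6|6|6|6|6|6|6|6|6|6|6|6|6|6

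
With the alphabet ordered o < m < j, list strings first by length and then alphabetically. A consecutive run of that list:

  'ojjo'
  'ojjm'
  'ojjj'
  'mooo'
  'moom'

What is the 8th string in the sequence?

Continuing the enumeration 3 steps past moom: moom → mooj → momo → (answer).

momm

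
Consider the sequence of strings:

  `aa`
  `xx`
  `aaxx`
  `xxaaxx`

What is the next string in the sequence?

aaxxxxaaxx

This is a Fibonacci-style word recurrence s(k) = s(k−2)·s(k−1): e.g. aa·xx = aaxx.
So term 5 is aaxx·xxaaxx.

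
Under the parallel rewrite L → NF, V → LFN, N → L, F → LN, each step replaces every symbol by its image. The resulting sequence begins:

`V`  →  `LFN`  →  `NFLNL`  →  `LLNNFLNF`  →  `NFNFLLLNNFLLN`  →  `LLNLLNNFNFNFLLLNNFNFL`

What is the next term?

Replace each of the 21 characters of LLNLLNNFNFNFLLLNNFNFL in place — NF NF L NF NF L L LN L LN L LN NF NF NF L L LN L LN NF — and concatenate.

NFNFLNFNFLLLNLLNLLNNFNFNFLLLNLLNNF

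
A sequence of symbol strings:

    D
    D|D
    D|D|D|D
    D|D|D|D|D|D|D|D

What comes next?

s(k+1) = s(k)·|·s(k) — each term doubles the last with '|' between the halves.
Doubling D|D|D|D|D|D|D|D with '|' between the halves:

D|D|D|D|D|D|D|D|D|D|D|D|D|D|D|D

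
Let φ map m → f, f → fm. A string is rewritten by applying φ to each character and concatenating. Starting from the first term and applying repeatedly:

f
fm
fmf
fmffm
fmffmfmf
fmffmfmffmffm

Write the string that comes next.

Rewriting the 13 symbols of fmffmfmffmffm one by one yields fm f fm fm f fm f fm fm f fm fm f; concatenated:

fmffmfmffmffmfmffmfmf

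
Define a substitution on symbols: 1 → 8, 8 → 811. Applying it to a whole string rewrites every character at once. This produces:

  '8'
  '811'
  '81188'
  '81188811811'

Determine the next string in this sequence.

Expanding 81188811811: 8→811, 1→8, 1→8, 8→811, 8→811, 8→811, 1→8, 1→8, 8→811, 1→8, 1→8. Concatenated: 811 8 8 811 811 811 8 8 811 8 8.

811888118118118881188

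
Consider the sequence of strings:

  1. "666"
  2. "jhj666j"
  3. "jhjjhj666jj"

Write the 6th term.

Every step adds jhj to the front and j to the end of the previous string.
From jhjjhj666jj, 3 further steps: jhjjhj666jj → jhjjhjjhj666jjj → jhjjhjjhjjhj666jjjj → (answer).

jhjjhjjhjjhjjhj666jjjjj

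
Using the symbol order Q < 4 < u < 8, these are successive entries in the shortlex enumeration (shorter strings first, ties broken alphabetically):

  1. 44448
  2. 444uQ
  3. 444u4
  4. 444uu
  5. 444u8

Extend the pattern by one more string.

4448Q

Treat 444u8 as a base-4 numeral over the given alphabet and add one, carrying through any trailing 8's.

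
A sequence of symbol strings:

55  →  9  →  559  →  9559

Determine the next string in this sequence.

From term 3 onward, concatenate the second-to-last term with the last: 55·9 = 559, 9·559 = 9559, …
Continuing: 559 · 9559 gives term 5.

5599559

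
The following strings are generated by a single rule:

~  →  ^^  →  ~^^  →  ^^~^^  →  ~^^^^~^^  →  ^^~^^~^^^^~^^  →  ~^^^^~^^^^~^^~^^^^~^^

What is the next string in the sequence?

Each term (from the third on) is the two preceding terms concatenated in order: term 3 = ~·^^ = ~^^.
The next term joins ^^~^^~^^^^~^^ and ~^^^^~^^^^~^^~^^^^~^^.

^^~^^~^^^^~^^~^^^^~^^^^~^^~^^^^~^^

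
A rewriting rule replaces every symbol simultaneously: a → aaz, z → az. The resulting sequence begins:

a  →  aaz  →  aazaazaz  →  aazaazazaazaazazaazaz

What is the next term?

Replace each of the 21 characters of aazaazazaazaazazaazaz in place — aaz aaz az aaz aaz az aaz az aaz aaz az aaz aaz az aaz az aaz aaz az aaz az — and concatenate.

aazaazazaazaazazaazazaazaazazaazaazazaazazaazaazazaazaz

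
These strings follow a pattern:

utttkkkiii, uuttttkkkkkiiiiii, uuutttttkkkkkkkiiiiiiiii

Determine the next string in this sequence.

Reading off run lengths: u runs 1, 2, 3; t runs 3, 4, 5; k runs 3, 5, 7; i runs 3, 6, 9 — each is linear in n (n = 1, 2, …).
For the next term, n = 4, so the run lengths are 4, 6, 9, 12.

uuuuttttttkkkkkkkkkiiiiiiiiiiii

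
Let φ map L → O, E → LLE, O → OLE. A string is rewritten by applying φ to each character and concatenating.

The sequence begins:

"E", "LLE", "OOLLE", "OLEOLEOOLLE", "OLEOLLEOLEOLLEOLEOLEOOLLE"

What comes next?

φ(OLEOLLEOLEOLLEOLEOLEOOLLE) expands symbol-by-symbol to OLE O LLE OLE O O LLE OLE O LLE OLE O O LLE OLE O LLE OLE O LLE OLE OLE O O LLE; joining the 25 pieces gives the next term.

OLEOLLEOLEOOLLEOLEOLLEOLEOOLLEOLEOLLEOLEOLLEOLEOLEOOLLE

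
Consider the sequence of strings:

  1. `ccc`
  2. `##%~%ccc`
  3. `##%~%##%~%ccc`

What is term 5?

The strings grow by a fixed prefix ##%~% each time.
From ##%~%##%~%ccc, 2 further steps: ##%~%##%~%ccc → ##%~%##%~%##%~%ccc → (answer).

##%~%##%~%##%~%##%~%ccc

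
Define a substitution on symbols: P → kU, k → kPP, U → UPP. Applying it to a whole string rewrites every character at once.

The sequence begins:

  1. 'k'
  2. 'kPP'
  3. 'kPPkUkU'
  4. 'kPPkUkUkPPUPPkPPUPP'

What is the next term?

kPPkUkUkPPUPPkPPUPPkPPkUkUUPPkUkUkPPkUkUUPPkUkU

φ(kPPkUkUkPPUPPkPPUPP) expands symbol-by-symbol to kPP kU kU kPP UPP kPP UPP kPP kU kU UPP kU kU kPP kU kU UPP kU kU; joining the 19 pieces gives the next term.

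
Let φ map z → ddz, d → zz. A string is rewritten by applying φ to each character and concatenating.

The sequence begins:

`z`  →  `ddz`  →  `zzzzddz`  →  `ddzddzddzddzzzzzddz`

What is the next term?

zzzzddzzzzzddzzzzzddzzzzzddzddzddzddzddzzzzzddz

Replace each of the 19 characters of ddzddzddzddzzzzzddz in place — zz zz ddz zz zz ddz zz zz ddz zz zz ddz ddz ddz ddz ddz zz zz ddz — and concatenate.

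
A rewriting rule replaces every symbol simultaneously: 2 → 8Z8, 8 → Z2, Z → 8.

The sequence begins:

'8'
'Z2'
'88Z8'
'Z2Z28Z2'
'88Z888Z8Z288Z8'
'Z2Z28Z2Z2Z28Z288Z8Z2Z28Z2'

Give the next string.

φ(Z2Z28Z2Z2Z28Z288Z8Z2Z28Z2) expands symbol-by-symbol to 8 8Z8 8 8Z8 Z2 8 8Z8 8 8Z8 8 8Z8 Z2 8 8Z8 Z2 Z2 8 Z2 8 8Z8 8 8Z8 Z2 8 8Z8; joining the 25 pieces gives the next term.

88Z888Z8Z288Z888Z888Z8Z288Z8Z2Z28Z288Z888Z8Z288Z8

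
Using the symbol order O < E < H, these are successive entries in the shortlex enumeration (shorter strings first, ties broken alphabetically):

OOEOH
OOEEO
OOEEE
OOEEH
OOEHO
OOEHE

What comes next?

OOEHH

Treat OOEHE as a base-3 numeral over the given alphabet and add one, carrying through any trailing H's.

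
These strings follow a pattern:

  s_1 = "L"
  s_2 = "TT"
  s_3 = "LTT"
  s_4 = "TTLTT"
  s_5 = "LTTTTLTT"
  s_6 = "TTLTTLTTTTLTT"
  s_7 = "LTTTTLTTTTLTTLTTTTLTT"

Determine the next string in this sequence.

From term 3 onward, concatenate the second-to-last term with the last: L·TT = LTT, TT·LTT = TTLTT, …
The next term joins TTLTTLTTTTLTT and LTTTTLTTTTLTTLTTTTLTT.

TTLTTLTTTTLTTLTTTTLTTTTLTTLTTTTLTT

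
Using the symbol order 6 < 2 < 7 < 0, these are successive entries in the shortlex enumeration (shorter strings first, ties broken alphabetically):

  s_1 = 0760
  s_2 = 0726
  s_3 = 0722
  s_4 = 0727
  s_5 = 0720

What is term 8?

Advancing 3 positions from 0720 through 0720 → 0776 → 0772 reaches term 8.

0777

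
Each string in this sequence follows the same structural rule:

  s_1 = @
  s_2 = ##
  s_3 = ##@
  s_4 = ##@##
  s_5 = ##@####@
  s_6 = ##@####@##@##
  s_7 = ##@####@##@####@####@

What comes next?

##@####@##@####@####@##@####@##@##

From term 3 onward, concatenate the last term with the second-to-last: ##·@ = ##@, ##@·## = ##@##, …
So term 8 is ##@####@##@####@####@·##@####@##@##.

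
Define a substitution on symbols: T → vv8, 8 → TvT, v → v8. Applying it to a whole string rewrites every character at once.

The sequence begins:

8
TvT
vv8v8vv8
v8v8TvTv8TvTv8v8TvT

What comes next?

Applying the rule to each of the 19 symbols of v8v8TvTv8TvTv8v8TvT gives the pieces v8 TvT v8 TvT vv8 v8 vv8 v8 TvT vv8 v8 vv8 v8 TvT v8 TvT vv8 v8 vv8, which concatenate to the answer.

v8TvTv8TvTvv8v8vv8v8TvTvv8v8vv8v8TvTv8TvTvv8v8vv8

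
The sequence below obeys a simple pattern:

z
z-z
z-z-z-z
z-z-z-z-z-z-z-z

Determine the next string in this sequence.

z-z-z-z-z-z-z-z-z-z-z-z-z-z-z-z

Each string is two copies of the previous one joined by '-'.
One more doubling of z-z-z-z-z-z-z-z gives the answer.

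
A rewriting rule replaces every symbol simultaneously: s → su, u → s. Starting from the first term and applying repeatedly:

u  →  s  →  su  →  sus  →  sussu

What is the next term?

Apply φ to sussu symbol by symbol: s→su, u→s, s→su, s→su, u→s; joined: su s su su s.

sussusus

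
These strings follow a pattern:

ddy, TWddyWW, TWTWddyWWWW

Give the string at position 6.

TWTWTWTWTWddyWWWWWWWWWW

Every step adds TW to the front and WW to the end of the previous string.
From TWTWddyWWWW, 3 further steps: TWTWddyWWWW → TWTWTWddyWWWWWW → TWTWTWTWddyWWWWWWWW → (answer).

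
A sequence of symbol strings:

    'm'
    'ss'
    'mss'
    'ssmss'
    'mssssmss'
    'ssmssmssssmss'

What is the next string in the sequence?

This is a Fibonacci-style word recurrence s(k) = s(k−2)·s(k−1): e.g. m·ss = mss.
The next term joins mssssmss and ssmssmssssmss.

mssssmssssmssmssssmss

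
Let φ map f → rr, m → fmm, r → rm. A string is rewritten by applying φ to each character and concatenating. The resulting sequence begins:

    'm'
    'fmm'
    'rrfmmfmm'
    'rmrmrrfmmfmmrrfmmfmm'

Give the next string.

Rewriting the 20 symbols of rmrmrrfmmfmmrrfmmfmm one by one yields rm fmm rm fmm rm rm rr fmm fmm rr fmm fmm rm rm rr fmm fmm rr fmm fmm; concatenated:

rmfmmrmfmmrmrmrrfmmfmmrrfmmfmmrmrmrrfmmfmmrrfmmfmm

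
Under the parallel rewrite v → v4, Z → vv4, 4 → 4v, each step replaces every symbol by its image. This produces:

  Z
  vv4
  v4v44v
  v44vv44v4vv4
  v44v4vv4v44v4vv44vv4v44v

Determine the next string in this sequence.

Rewriting the 24 symbols of v44v4vv4v44v4vv44vv4v44v one by one yields v4 4v 4v v4 4v v4 v4 4v v4 4v 4v v4 4v v4 v4 4v 4v v4 v4 4v v4 4v 4v v4; concatenated:

v44v4vv44vv4v44vv44v4vv44vv4v44v4vv4v44vv44v4vv4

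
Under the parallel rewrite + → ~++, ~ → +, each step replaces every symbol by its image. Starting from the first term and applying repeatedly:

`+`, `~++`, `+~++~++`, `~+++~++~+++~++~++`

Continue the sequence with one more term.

Rewriting the 17 symbols of ~+++~++~+++~++~++ one by one yields + ~++ ~++ ~++ + ~++ ~++ + ~++ ~++ ~++ + ~++ ~++ + ~++ ~++; concatenated:

+~++~++~+++~++~+++~++~++~+++~++~+++~++~++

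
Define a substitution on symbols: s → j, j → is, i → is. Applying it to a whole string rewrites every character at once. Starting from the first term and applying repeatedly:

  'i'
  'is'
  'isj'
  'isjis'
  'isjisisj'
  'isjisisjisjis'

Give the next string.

isjisisjisjisisjisisj

φ(isjisisjisjis) expands symbol-by-symbol to is j is is j is j is is j is is j; joining the 13 pieces gives the next term.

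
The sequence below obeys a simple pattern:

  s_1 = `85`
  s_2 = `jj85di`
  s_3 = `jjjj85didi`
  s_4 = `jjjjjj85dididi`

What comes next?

s(k+1) = jj·s(k)·di, so each term gains jj as a prefix and di as a suffix.
Applying this once more to jjjjjj85dididi:

jjjjjjjj85didididi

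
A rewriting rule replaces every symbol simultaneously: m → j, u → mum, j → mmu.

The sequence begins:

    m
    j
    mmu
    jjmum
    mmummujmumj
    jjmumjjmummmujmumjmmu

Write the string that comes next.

Applying the rule to each of the 21 symbols of jjmumjjmummmujmumjmmu gives the pieces mmu mmu j mum j mmu mmu j mum j j j mum mmu j mum j mmu j j mum, which concatenate to the answer.

mmummujmumjmmummujmumjjjmummmujmumjmmujjmum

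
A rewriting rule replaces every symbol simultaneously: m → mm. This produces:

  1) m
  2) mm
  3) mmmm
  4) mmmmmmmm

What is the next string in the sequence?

mmmmmmmmmmmmmmmm

Expanding mmmmmmmm: m→mm, m→mm, m→mm, m→mm, m→mm, m→mm, m→mm, m→mm. Concatenated: mm mm mm mm mm mm mm mm.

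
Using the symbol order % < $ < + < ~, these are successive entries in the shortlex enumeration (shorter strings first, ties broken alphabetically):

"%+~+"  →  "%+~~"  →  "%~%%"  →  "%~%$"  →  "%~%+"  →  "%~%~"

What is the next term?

%~$%

Find the rightmost character of %~%~ below ~, bump it to the next letter, and reset everything to its right to %.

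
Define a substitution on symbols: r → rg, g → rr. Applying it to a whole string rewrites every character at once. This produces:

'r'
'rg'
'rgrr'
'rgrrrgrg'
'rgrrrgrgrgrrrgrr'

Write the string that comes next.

rgrrrgrgrgrrrgrrrgrrrgrgrgrrrgrg

Replace each of the 16 characters of rgrrrgrgrgrrrgrr in place — rg rr rg rg rg rr rg rr rg rr rg rg rg rr rg rg — and concatenate.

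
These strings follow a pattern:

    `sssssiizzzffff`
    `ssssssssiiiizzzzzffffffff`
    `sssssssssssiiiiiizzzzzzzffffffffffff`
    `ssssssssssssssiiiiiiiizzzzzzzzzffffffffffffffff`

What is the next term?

sssssssssssssssssiiiiiiiiiizzzzzzzzzzzffffffffffffffffffff

Reading off run lengths: s runs 5, 8, 11, 14; i runs 2, 4, 6, 8; z runs 3, 5, 7, 9; f runs 4, 8, 12, 16 — each is linear in n (n = 1, 2, …).
For the next term, n = 5, so the run lengths are 17, 10, 11, 20.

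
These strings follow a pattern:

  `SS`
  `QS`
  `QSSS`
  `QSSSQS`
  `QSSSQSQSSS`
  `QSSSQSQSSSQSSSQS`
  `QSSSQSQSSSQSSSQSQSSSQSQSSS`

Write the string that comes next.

QSSSQSQSSSQSSSQSQSSSQSQSSSQSSSQSQSSSQSSSQS

This is a Fibonacci-style word recurrence s(k) = s(k−1)·s(k−2): e.g. QS·SS = QSSS.
So term 8 is QSSSQSQSSSQSSSQSQSSSQSQSSS·QSSSQSQSSSQSSSQS.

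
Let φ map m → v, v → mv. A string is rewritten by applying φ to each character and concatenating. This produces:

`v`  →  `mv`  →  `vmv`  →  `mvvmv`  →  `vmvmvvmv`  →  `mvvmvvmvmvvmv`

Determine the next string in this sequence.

Rewriting the 13 symbols of mvvmvvmvmvvmv one by one yields v mv mv v mv mv v mv v mv mv v mv; concatenated:

vmvmvvmvmvvmvvmvmvvmv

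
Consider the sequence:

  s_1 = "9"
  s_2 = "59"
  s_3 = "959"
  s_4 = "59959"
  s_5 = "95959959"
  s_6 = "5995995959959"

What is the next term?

959599595995995959959

From term 3 onward, concatenate the second-to-last term with the last: 9·59 = 959, 59·959 = 59959, …
The next term joins 95959959 and 5995995959959.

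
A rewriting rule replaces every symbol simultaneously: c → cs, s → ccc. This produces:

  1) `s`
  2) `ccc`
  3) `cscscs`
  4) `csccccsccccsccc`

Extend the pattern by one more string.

Rewriting the 15 symbols of csccccsccccsccc one by one yields cs ccc cs cs cs cs ccc cs cs cs cs ccc cs cs cs; concatenated:

csccccscscscsccccscscscsccccscscs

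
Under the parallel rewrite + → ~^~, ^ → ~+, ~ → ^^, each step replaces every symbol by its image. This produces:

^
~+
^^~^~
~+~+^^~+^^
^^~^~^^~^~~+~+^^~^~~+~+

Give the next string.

~+~+^^~+^^~+~+^^~+^^^^~^~^^~^~~+~+^^~+^^^^~^~^^~^~

φ(^^~^~^^~^~~+~+^^~^~~+~+) expands symbol-by-symbol to ~+ ~+ ^^ ~+ ^^ ~+ ~+ ^^ ~+ ^^ ^^ ~^~ ^^ ~^~ ~+ ~+ ^^ ~+ ^^ ^^ ~^~ ^^ ~^~; joining the 23 pieces gives the next term.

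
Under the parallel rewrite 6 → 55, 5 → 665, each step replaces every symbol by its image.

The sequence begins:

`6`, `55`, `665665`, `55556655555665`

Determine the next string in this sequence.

Applying the rule to each of the 14 symbols of 55556655555665 gives the pieces 665 665 665 665 55 55 665 665 665 665 665 55 55 665, which concatenate to the answer.

66566566566555556656656656656655555665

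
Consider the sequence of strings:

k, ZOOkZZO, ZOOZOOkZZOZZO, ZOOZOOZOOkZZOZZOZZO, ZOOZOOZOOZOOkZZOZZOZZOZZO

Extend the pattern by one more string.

Every step adds ZOO to the front and ZZO to the end of the previous string.
So the next term is ZOO·ZOOZOOZOOZOOkZZOZZOZZOZZO·ZZO.

ZOOZOOZOOZOOZOOkZZOZZOZZOZZOZZO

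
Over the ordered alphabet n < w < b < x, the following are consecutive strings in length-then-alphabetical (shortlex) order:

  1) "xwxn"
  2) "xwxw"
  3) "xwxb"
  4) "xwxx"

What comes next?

Find the rightmost character of xwxx below x, bump it to the next letter, and reset everything to its right to n.

xbnn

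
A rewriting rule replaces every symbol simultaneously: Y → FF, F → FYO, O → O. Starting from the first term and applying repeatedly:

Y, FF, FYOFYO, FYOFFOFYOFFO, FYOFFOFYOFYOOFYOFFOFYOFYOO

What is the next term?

FYOFFOFYOFYOOFYOFFOFYOFFOOFYOFFOFYOFYOOFYOFFOFYOFFOO

Replace each of the 26 characters of FYOFFOFYOFYOOFYOFFOFYOFYOO in place — FYO FF O FYO FYO O FYO FF O FYO FF O O FYO FF O FYO FYO O FYO FF O FYO FF O O — and concatenate.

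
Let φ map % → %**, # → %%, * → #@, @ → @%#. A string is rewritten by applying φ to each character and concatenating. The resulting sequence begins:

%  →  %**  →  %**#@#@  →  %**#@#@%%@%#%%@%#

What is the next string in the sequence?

Rewriting the 17 symbols of %**#@#@%%@%#%%@%# one by one yields %** #@ #@ %% @%# %% @%# %** %** @%# %** %% %** %** @%# %** %%; concatenated:

%**#@#@%%@%#%%@%#%**%**@%#%**%%%**%**@%#%**%%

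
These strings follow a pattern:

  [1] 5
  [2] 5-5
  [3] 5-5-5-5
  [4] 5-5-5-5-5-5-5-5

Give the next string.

5-5-5-5-5-5-5-5-5-5-5-5-5-5-5-5

s(k+1) = s(k)·-·s(k) — each term doubles the last with '-' between the halves.
So the next term is two copies of 5-5-5-5-5-5-5-5 with '-' between the halves.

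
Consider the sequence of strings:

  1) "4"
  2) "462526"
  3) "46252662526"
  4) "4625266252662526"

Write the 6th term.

Every step adds 62526 to the end: s(k+1) = s(k)·62526.
From 4625266252662526, 2 further steps: 4625266252662526 → 462526625266252662526 → (answer).

46252662526625266252662526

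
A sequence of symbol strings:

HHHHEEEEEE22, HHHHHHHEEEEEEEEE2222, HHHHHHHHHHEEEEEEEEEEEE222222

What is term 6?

HHHHHHHHHHHHHHHHHHHEEEEEEEEEEEEEEEEEEEEE222222222222

The n-th term is 3n+1 H's then 3n+3 E's then 2n 2's (n = 1, 2, …).
For term 6, n = 6, so the run lengths are 19, 21, 12.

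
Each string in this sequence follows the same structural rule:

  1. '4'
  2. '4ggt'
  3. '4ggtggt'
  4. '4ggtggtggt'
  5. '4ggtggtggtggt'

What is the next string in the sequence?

4ggtggtggtggtggt

Every step adds ggt to the end: s(k+1) = s(k)·ggt.
So the next term is 4ggtggtggtggt·ggt.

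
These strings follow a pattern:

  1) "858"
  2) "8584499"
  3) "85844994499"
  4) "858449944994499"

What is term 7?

858449944994499449944994499

The strings grow by a fixed suffix 4499 each time.
From 858449944994499, 3 further steps: 858449944994499 → 8584499449944994499 → 85844994499449944994499 → (answer).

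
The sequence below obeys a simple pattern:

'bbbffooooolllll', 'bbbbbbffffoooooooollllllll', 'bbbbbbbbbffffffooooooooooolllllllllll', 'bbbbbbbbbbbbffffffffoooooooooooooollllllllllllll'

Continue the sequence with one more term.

Each string has the form b^{3n} f^{2n} o^{3n+2} l^{3n+2} (n = 1, 2, …).
Setting n = 5 gives 15, 10, 17, 17 characters in each block.

bbbbbbbbbbbbbbbffffffffffooooooooooooooooolllllllllllllllll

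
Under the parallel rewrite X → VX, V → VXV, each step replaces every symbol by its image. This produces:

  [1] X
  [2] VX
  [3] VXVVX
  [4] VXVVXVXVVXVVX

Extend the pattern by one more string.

VXVVXVXVVXVVXVXVVXVXVVXVVXVXVVXVVX

φ(VXVVXVXVVXVVX) expands symbol-by-symbol to VXV VX VXV VXV VX VXV VX VXV VXV VX VXV VXV VX; joining the 13 pieces gives the next term.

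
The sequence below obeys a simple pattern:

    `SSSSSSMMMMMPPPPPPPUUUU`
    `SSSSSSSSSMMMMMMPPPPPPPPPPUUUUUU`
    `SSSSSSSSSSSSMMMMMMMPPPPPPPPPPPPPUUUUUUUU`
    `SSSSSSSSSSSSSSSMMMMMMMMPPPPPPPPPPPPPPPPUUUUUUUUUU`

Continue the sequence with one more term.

SSSSSSSSSSSSSSSSSSMMMMMMMMMPPPPPPPPPPPPPPPPPPPUUUUUUUUUUUU

Reading off run lengths: S runs 6, 9, 12, 15; M runs 5, 6, 7, 8; P runs 7, 10, 13, 16; U runs 4, 6, 8, 10 — each is linear in n, where the shown terms are n = 2, 3, 4, 5.
Setting n = 6 gives 18, 9, 19, 12 characters in each block.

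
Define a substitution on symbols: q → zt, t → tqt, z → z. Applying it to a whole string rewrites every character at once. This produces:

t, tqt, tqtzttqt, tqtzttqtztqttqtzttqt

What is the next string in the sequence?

tqtzttqtztqttqtzttqtztqtzttqttqtzttqtztqttqtzttqt

Applying the rule to each of the 20 symbols of tqtzttqtztqttqtzttqt gives the pieces tqt zt tqt z tqt tqt zt tqt z tqt zt tqt tqt zt tqt z tqt tqt zt tqt, which concatenate to the answer.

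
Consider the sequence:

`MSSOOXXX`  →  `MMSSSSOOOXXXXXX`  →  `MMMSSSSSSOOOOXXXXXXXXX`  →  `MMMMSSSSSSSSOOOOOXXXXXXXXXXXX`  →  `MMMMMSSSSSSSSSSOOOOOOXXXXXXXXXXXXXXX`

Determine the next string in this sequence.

MMMMMMSSSSSSSSSSSSOOOOOOOXXXXXXXXXXXXXXXXXX

Term n consists of n M's, followed by 2n S's, followed by n+1 O's, followed by 3n X's (n = 1, 2, …).
For the next term, n = 6, so the run lengths are 6, 12, 7, 18.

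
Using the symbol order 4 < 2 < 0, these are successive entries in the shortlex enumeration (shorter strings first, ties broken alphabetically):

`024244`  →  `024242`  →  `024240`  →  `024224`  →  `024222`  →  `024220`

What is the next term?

Find the rightmost character of 024220 below 0, bump it to the next letter, and reset everything to its right to 4.

024204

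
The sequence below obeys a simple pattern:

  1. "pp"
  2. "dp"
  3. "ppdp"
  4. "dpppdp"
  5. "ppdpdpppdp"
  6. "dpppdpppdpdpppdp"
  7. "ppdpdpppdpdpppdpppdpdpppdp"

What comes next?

This is a Fibonacci-style word recurrence s(k) = s(k−2)·s(k−1): e.g. pp·dp = ppdp.
So term 8 is dpppdpppdpdpppdp·ppdpdpppdpdpppdpppdpdpppdp.

dpppdpppdpdpppdpppdpdpppdpdpppdpppdpdpppdp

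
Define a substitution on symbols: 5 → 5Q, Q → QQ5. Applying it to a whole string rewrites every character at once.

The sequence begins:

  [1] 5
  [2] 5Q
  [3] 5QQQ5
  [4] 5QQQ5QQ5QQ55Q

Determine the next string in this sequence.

5QQQ5QQ5QQ55QQQ5QQ55QQQ5QQ55Q5QQQ5

Applying the rule to each of the 13 symbols of 5QQQ5QQ5QQ55Q gives the pieces 5Q QQ5 QQ5 QQ5 5Q QQ5 QQ5 5Q QQ5 QQ5 5Q 5Q QQ5, which concatenate to the answer.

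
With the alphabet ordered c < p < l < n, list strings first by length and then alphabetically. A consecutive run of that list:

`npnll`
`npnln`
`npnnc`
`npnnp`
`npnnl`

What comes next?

Treat npnnl as a base-4 numeral over the given alphabet and add one, carrying through any trailing n's.

npnnn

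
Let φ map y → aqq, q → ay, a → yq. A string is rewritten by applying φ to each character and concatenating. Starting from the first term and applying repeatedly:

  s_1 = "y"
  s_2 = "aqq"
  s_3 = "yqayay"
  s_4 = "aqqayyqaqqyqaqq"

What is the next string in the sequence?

Replace each of the 15 characters of aqqayyqaqqyqaqq in place — yq ay ay yq aqq aqq ay yq ay ay aqq ay yq ay ay — and concatenate.

yqayayyqaqqaqqayyqayayaqqayyqayay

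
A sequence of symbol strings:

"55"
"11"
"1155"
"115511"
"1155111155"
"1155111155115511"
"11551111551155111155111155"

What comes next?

115511115511551111551111551155111155115511

This is a Fibonacci-style word recurrence s(k) = s(k−1)·s(k−2): e.g. 11·55 = 1155.
So term 8 is 11551111551155111155111155·1155111155115511.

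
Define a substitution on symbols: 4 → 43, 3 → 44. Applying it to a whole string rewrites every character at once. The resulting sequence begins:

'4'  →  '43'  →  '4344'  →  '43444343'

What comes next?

Rewriting each symbol of 43444343: 4→43, 3→44, 4→43, 4→43, 4→43, 3→44, 4→43, 3→44, which concatenates to 43 44 43 43 43 44 43 44.

4344434343444344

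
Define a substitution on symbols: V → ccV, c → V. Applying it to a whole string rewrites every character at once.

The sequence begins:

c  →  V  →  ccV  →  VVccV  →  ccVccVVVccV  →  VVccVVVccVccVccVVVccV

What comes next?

φ(VVccVVVccVccVccVVVccV) expands symbol-by-symbol to ccV ccV V V ccV ccV ccV V V ccV V V ccV V V ccV ccV ccV V V ccV; joining the 21 pieces gives the next term.

ccVccVVVccVccVccVVVccVVVccVVVccVccVccVVVccV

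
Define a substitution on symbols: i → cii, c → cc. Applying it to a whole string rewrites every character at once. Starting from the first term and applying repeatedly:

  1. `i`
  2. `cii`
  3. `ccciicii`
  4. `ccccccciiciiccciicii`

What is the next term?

Applying the rule to each of the 20 symbols of ccccccciiciiccciicii gives the pieces cc cc cc cc cc cc cc cii cii cc cii cii cc cc cc cii cii cc cii cii, which concatenate to the answer.

ccccccccccccccciiciiccciiciiccccccciiciiccciicii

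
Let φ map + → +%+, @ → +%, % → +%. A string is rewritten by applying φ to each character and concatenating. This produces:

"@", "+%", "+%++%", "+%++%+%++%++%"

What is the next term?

+%++%+%++%++%+%++%+%++%++%+%++%++%

Applying the rule to each of the 13 symbols of +%++%+%++%++% gives the pieces +%+ +% +%+ +%+ +% +%+ +% +%+ +%+ +% +%+ +%+ +%, which concatenate to the answer.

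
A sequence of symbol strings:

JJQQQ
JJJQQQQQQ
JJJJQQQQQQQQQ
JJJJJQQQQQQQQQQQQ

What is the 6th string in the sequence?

JJJJJJJQQQQQQQQQQQQQQQQQQ

Reading off run lengths: J runs 2, 3, 4, 5; Q runs 3, 6, 9, 12 — each is linear in n (n = 1, 2, …).
Setting n = 6 gives 7, 18 characters in each block.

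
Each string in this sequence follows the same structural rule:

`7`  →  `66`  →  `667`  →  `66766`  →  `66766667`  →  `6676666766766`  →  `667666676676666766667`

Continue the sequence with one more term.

6676666766766667666676676666766766

From term 3 onward, concatenate the last term with the second-to-last: 66·7 = 667, 667·66 = 66766, …
Continuing: 667666676676666766667 · 6676666766766 gives term 8.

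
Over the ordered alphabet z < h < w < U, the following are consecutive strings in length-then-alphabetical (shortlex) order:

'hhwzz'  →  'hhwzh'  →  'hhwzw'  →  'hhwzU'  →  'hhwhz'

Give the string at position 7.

hhwhw

Advancing 2 positions from hhwhz through hhwhz → hhwhh reaches term 7.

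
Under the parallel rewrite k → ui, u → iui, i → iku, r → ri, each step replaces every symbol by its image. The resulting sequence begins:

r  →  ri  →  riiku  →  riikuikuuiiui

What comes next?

Applying the rule to each of the 13 symbols of riikuikuuiiui gives the pieces ri iku iku ui iui iku ui iui iui iku iku iui iku, which concatenate to the answer.

riikuikuuiiuiikuuiiuiiuiikuikuiuiiku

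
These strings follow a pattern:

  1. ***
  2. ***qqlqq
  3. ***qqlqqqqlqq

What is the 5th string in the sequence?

***qqlqqqqlqqqqlqqqqlqq

Each term is the previous one with qqlqq appended.
From ***qqlqqqqlqq, 2 further steps: ***qqlqqqqlqq → ***qqlqqqqlqqqqlqq → (answer).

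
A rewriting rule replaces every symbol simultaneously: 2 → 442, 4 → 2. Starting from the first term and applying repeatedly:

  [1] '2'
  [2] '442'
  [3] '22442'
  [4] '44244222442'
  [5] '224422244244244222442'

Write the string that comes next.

φ(224422244244244222442) expands symbol-by-symbol to 442 442 2 2 442 442 442 2 2 442 2 2 442 2 2 442 442 442 2 2 442; joining the 21 pieces gives the next term.

4424422244244244222442224422244244244222442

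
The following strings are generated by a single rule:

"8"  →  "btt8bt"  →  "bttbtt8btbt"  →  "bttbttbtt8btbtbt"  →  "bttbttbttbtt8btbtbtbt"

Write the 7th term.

s(k+1) = btt·s(k)·bt, so each term gains btt as a prefix and bt as a suffix.
From bttbttbttbtt8btbtbtbt, 2 further steps: bttbttbttbtt8btbtbtbt → bttbttbttbttbtt8btbtbtbtbt → (answer).

bttbttbttbttbttbtt8btbtbtbtbtbt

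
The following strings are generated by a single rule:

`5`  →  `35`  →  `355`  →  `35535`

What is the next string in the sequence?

35535355

Each term (from the third on) is the previous term followed by the one before it: term 3 = 35·5 = 355.
The next term joins 35535 and 355.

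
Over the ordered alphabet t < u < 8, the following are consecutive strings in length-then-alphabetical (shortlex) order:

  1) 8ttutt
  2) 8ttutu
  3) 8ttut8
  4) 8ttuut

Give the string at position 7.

Continuing the enumeration 3 steps past 8ttuut: 8ttuut → 8ttuuu → 8ttuu8 → (answer).

8ttu8t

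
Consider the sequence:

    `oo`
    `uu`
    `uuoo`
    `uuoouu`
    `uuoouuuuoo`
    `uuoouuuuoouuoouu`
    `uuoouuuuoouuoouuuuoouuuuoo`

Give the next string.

From term 3 onward, concatenate the last term with the second-to-last: uu·oo = uuoo, uuoo·uu = uuoouu, …
The next term joins uuoouuuuoouuoouuuuoouuuuoo and uuoouuuuoouuoouu.

uuoouuuuoouuoouuuuoouuuuoouuoouuuuoouuoouu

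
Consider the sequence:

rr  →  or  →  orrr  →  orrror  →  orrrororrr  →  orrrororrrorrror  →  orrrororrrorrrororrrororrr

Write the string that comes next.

orrrororrrorrrororrrororrrorrrororrrorrror

Each term (from the third on) is the previous term followed by the one before it: term 3 = or·rr = orrr.
The next term joins orrrororrrorrrororrrororrr and orrrororrrorrror.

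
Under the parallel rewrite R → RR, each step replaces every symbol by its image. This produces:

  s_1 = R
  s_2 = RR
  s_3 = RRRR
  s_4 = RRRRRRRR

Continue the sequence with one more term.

Expanding RRRRRRRR: R→RR, R→RR, R→RR, R→RR, R→RR, R→RR, R→RR, R→RR. Concatenated: RR RR RR RR RR RR RR RR.

RRRRRRRRRRRRRRRR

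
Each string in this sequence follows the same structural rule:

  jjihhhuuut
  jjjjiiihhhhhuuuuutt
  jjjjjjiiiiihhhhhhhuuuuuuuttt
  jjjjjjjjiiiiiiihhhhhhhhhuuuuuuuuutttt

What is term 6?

The n-th term is 2n j's then 2n-1 i's then 2n+1 h's then 2n+1 u's then n t's (n = 1, 2, …).
At n = 6 the blocks have lengths 12, 11, 13, 13, 6.

jjjjjjjjjjjjiiiiiiiiiiihhhhhhhhhhhhhuuuuuuuuuuuuutttttt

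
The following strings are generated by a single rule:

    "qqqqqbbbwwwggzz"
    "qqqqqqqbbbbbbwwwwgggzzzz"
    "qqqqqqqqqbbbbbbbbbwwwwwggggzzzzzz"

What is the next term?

Each string has the form q^{2n+3} b^{3n} w^{n+2} g^{n+1} z^{2n} (n = 1, 2, …).
For the next term, n = 4, so the run lengths are 11, 12, 6, 5, 8.

qqqqqqqqqqqbbbbbbbbbbbbwwwwwwgggggzzzzzzzz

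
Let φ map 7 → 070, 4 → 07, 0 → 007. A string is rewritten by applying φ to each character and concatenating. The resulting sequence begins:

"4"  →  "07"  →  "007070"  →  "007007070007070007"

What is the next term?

007007070007007070007070007007007070007070007007007070

φ(007007070007070007) expands symbol-by-symbol to 007 007 070 007 007 070 007 070 007 007 007 070 007 070 007 007 007 070; joining the 18 pieces gives the next term.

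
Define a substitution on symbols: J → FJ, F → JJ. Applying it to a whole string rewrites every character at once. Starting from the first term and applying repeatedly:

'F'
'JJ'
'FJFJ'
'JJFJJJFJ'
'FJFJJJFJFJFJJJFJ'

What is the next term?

JJFJJJFJFJFJJJFJJJFJJJFJFJFJJJFJ

φ(FJFJJJFJFJFJJJFJ) expands symbol-by-symbol to JJ FJ JJ FJ FJ FJ JJ FJ JJ FJ JJ FJ FJ FJ JJ FJ; joining the 16 pieces gives the next term.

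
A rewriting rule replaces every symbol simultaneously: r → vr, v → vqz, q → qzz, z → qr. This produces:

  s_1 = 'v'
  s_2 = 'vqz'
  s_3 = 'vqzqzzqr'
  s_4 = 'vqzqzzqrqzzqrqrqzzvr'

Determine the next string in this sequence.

Replace each of the 20 characters of vqzqzzqrqzzqrqrqzzvr in place — vqz qzz qr qzz qr qr qzz vr qzz qr qr qzz vr qzz vr qzz qr qr vqz vr — and concatenate.

vqzqzzqrqzzqrqrqzzvrqzzqrqrqzzvrqzzvrqzzqrqrvqzvr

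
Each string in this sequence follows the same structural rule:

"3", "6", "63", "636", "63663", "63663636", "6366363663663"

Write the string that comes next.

From term 3 onward, concatenate the last term with the second-to-last: 6·3 = 63, 63·6 = 636, …
Continuing: 6366363663663 · 63663636 gives term 8.

636636366366363663636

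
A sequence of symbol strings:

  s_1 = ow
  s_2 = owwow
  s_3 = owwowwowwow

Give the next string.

s(k+1) = s(k)·w·s(k) — each term doubles the last with 'w' between the halves.
So the next term is two copies of owwowwowwow with 'w' between the halves.

owwowwowwowwowwowwowwow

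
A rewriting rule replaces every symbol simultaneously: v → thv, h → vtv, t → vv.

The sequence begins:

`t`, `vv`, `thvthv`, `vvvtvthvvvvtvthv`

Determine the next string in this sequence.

thvthvthvvvthvvvvtvthvthvthvthvvvthvvvvtvthv

φ(vvvtvthvvvvtvthv) expands symbol-by-symbol to thv thv thv vv thv vv vtv thv thv thv thv vv thv vv vtv thv; joining the 16 pieces gives the next term.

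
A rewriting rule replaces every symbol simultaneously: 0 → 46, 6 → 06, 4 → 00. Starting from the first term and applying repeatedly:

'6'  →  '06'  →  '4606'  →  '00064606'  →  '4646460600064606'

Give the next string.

Rewriting the 16 symbols of 4646460600064606 one by one yields 00 06 00 06 00 06 46 06 46 46 46 06 00 06 46 06; concatenated:

00060006000646064646460600064606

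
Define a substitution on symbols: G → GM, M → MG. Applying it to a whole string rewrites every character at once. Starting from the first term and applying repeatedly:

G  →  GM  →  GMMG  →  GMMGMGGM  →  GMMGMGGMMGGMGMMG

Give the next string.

GMMGMGGMMGGMGMMGMGGMGMMGGMMGMGGM

Applying the rule to each of the 16 symbols of GMMGMGGMMGGMGMMG gives the pieces GM MG MG GM MG GM GM MG MG GM GM MG GM MG MG GM, which concatenate to the answer.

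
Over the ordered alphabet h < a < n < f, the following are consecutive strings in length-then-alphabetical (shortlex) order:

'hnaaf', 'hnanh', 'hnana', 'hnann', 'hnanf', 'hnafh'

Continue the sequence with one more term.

Treat hnafh as a base-4 numeral over the given alphabet and add one, carrying through any trailing f's.

hnafa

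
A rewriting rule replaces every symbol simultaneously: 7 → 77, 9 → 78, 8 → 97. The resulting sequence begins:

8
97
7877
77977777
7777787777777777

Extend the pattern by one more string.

77777777779777777777777777777777

Replace each of the 16 characters of 7777787777777777 in place — 77 77 77 77 77 97 77 77 77 77 77 77 77 77 77 77 — and concatenate.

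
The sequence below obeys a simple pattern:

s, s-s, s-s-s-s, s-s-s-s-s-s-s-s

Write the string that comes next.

s-s-s-s-s-s-s-s-s-s-s-s-s-s-s-s

Every step duplicates the string with '-' between the halves.
So the next term is two copies of s-s-s-s-s-s-s-s with '-' between the halves.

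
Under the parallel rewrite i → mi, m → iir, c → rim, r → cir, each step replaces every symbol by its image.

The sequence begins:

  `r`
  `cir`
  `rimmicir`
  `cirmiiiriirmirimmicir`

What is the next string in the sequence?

φ(cirmiiiriirmirimmicir) expands symbol-by-symbol to rim mi cir iir mi mi mi cir mi mi cir iir mi cir mi iir iir mi rim mi cir; joining the 21 pieces gives the next term.

rimmiciriirmimimicirmimiciriirmicirmiiiriirmirimmicir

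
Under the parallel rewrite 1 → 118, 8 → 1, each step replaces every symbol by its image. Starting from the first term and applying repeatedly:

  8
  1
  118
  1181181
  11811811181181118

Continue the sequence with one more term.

Applying the rule to each of the 17 symbols of 11811811181181118 gives the pieces 118 118 1 118 118 1 118 118 118 1 118 118 1 118 118 118 1, which concatenate to the answer.

11811811181181118118118111811811181181181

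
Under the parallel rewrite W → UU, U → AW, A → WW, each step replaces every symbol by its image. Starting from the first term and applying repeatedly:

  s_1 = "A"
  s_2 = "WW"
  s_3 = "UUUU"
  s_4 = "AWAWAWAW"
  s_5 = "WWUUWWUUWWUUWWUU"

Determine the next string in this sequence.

φ(WWUUWWUUWWUUWWUU) expands symbol-by-symbol to UU UU AW AW UU UU AW AW UU UU AW AW UU UU AW AW; joining the 16 pieces gives the next term.

UUUUAWAWUUUUAWAWUUUUAWAWUUUUAWAW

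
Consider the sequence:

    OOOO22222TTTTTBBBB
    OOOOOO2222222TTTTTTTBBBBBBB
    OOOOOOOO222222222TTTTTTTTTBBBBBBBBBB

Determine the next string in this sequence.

The n-th term is 2n+2 O's then 2n+3 2's then 2n+3 T's then 3n+1 B's (n = 1, 2, …).
At n = 4 the blocks have lengths 10, 11, 11, 13.

OOOOOOOOOO22222222222TTTTTTTTTTTBBBBBBBBBBBBB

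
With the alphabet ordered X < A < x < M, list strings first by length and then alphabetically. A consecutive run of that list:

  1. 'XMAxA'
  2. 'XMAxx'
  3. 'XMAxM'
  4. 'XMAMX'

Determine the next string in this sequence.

XMAMA

Treat XMAMX as a base-4 numeral over the given alphabet and add one, carrying through any trailing M's.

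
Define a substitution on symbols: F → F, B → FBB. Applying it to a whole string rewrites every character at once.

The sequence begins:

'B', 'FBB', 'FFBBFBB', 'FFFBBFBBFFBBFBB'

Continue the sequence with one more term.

φ(FFFBBFBBFFBBFBB) expands symbol-by-symbol to F F F FBB FBB F FBB FBB F F FBB FBB F FBB FBB; joining the 15 pieces gives the next term.

FFFFBBFBBFFBBFBBFFFBBFBBFFBBFBB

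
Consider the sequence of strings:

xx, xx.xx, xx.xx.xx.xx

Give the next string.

xx.xx.xx.xx.xx.xx.xx.xx

Each string is two copies of the previous one joined by '.'.
One more doubling of xx.xx.xx.xx gives the answer.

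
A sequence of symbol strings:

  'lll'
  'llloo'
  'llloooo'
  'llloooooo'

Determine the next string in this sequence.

Each term is the previous one with oo appended.
One more step from llloooooo gives the answer.

llloooooooo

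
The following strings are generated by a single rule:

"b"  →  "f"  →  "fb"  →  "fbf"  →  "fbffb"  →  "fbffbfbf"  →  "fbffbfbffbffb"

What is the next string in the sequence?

Each term (from the third on) is the previous term followed by the one before it: term 3 = f·b = fb.
Continuing: fbffbfbffbffb · fbffbfbf gives term 8.

fbffbfbffbffbfbffbfbf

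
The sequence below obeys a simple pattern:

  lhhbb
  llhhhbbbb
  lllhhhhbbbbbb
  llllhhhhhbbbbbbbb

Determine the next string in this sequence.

lllllhhhhhhbbbbbbbbbb

The n-th term is n l's then n+1 h's then 2n b's (n = 1, 2, …).
For the next term, n = 5, so the run lengths are 5, 6, 10.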